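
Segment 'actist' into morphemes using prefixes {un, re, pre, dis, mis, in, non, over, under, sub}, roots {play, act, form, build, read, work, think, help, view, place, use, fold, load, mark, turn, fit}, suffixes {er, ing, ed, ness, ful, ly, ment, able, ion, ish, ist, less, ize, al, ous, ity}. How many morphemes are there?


Segmenting 'actist' against the inventory:
  'act' -> root (morpheme 1)
  'ist' -> suffix (morpheme 2)
Total morphemes: 2

2


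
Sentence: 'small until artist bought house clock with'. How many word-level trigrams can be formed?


Word trigrams from [7] words:
  Trigram 1: (small until artist)
  Trigram 2: (until artist bought)
  Trigram 3: (artist bought house)
  Trigram 4: (bought house clock)
  Trigram 5: (house clock with)
Total word trigrams: 7 - 2 = 5

5


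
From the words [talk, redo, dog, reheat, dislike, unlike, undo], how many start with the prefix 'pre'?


Checking each word for prefix 'pre':
  'talk' -> no (count: 0)
  'redo' -> no (count: 0)
  'dog' -> no (count: 0)
  'reheat' -> no (count: 0)
  'dislike' -> no (count: 0)
  'unlike' -> no (count: 0)
  'undo' -> no (count: 0)
Total with prefix 'pre': 0

0


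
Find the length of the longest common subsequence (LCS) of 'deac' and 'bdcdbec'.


DP table for LCS of 'deac' and 'bdcdbec':
       b  d  c  d  b  e  c
    0  0  0  0  0  0  0  0
  d 0  0  1  1  1  1  1  1
  e 0  0  1  1  1  1  2  2
  a 0  0  1  1  1  1  2  2
  c 0  0  1  2  2  2  2  3
LCS: 'dec'
LCS length = 3

3


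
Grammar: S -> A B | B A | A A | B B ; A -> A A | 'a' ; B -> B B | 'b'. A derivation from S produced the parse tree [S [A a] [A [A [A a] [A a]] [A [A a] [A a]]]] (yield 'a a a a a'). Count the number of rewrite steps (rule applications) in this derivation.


Every bracketed nonterminal node [X ...] in the tree is produced by exactly one rule application.
Reading the tree off as a leftmost derivation:
  Step 1: S  =>  A A   (applied S -> A A)
  Step 2: A A  =>  a A   (applied A -> a)
  Step 3: a A  =>  a A A   (applied A -> A A)
  Step 4: a A A  =>  a A A A   (applied A -> A A)
  Step 5: a A A A  =>  a a A A   (applied A -> a)
  Step 6: a a A A  =>  a a a A   (applied A -> a)
  Step 7: a a a A  =>  a a a A A   (applied A -> A A)
  Step 8: a a a A A  =>  a a a a A   (applied A -> a)
  Step 9: a a a a A  =>  a a a a a   (applied A -> a)
Final yield: a a a a a
Total rewrite steps: 9

9


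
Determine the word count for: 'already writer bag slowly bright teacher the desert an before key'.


Counting words by splitting on spaces:
  Word 1: 'already'
  Word 2: 'writer'
  Word 3: 'bag'
  Word 4: 'slowly'
  Word 5: 'bright'
  Word 6: 'teacher'
  Word 7: 'the'
  Word 8: 'desert'
  Word 9: 'an'
  Word 10: 'before'
  Word 11: 'key'
Total words: 11

11


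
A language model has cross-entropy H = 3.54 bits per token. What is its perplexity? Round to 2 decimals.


Perplexity formula: PP = 2^H
H = 3.54
PP = 2^3.54
Decompose: 2^3.54 = 2^3 * 2^0.54
2^3 = 8, 2^0.54 ~ 1.4539725
PP ~ 8 * 1.4539725 = 11.6317800
Rounded to 2 decimals: 11.63

11.63


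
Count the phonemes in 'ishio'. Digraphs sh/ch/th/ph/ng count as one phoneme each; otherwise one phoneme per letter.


Parsing 'ishio' greedily, digraphs first:
  'i' -> vowel phoneme (phonemes so far: 1)
  'sh' -> digraph (1 consonant phoneme) (phonemes so far: 2)
  'i' -> vowel phoneme (phonemes so far: 3)
  'o' -> vowel phoneme (phonemes so far: 4)
Total phonemes: 4

4


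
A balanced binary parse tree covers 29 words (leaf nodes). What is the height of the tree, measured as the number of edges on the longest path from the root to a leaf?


In a balanced binary tree with n leaves the deepest leaf is ceil(log2(n)) edges below the root.
log2(29) = 4.8580
ceil(4.8580) = 5
height (edges) = 5

5


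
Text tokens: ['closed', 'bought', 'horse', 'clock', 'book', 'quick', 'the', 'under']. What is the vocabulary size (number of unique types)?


Listing all tokens and tracking unique types:
  Token 1: 'closed' -> NEW (unique so far: 1)
  Token 2: 'bought' -> NEW (unique so far: 2)
  Token 3: 'horse' -> NEW (unique so far: 3)
  Token 4: 'clock' -> NEW (unique so far: 4)
  Token 5: 'book' -> NEW (unique so far: 5)
  Token 6: 'quick' -> NEW (unique so far: 6)
  Token 7: 'the' -> NEW (unique so far: 7)
  Token 8: 'under' -> NEW (unique so far: 8)
Unique types: ('book', 'bought', 'clock', 'closed', 'horse', 'quick', 'the', 'under')
Vocabulary size: 8

8


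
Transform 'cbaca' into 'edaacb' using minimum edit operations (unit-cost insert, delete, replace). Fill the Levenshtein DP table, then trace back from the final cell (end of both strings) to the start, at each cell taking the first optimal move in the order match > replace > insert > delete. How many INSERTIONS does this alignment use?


Edit distance = 4. Backtracking from cell (5, 6) with preference match > replace > insert > delete,
then listing the resulting alignment 'cbaca' -> 'edaacb' left to right:
  Step 1: insert 'e' [insertion #1]
  Step 2: replace c->d
  Step 3: replace b->a
  Step 4: keep 'a'
  Step 5: keep 'c'
  Step 6: replace a->b
Total insertions: 1

1


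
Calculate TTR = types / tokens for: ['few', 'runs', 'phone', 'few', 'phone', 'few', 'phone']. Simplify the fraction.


Tokens: 7
Unique types: ('few', 'phone', 'runs') = 3
TTR = 3/7
Already in lowest terms.

3/7


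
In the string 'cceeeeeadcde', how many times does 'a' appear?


Scanning 'cceeeeeadcde' for 'a':
  Position 7: 'a' -> MATCH (count: 1)
Total occurrences of 'a': 1

1


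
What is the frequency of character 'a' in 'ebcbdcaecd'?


Scanning 'ebcbdcaecd' for 'a':
  Position 6: 'a' -> MATCH (count: 1)
Total occurrences of 'a': 1

1


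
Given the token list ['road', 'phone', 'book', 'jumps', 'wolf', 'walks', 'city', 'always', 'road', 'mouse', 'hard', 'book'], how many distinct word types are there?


Listing all tokens and tracking unique types:
  Token 1: 'road' -> NEW (unique so far: 1)
  Token 2: 'phone' -> NEW (unique so far: 2)
  Token 3: 'book' -> NEW (unique so far: 3)
  Token 4: 'jumps' -> NEW (unique so far: 4)
  Token 5: 'wolf' -> NEW (unique so far: 5)
  Token 6: 'walks' -> NEW (unique so far: 6)
  Token 7: 'city' -> NEW (unique so far: 7)
  Token 8: 'always' -> NEW (unique so far: 8)
  Token 9: 'road' -> duplicate (unique so far: 8)
  Token 10: 'mouse' -> NEW (unique so far: 9)
  Token 11: 'hard' -> NEW (unique so far: 10)
  Token 12: 'book' -> duplicate (unique so far: 10)
Unique types: ('always', 'book', 'city', 'hard', 'jumps', 'mouse', 'phone', 'road', 'walks', 'wolf')
Vocabulary size: 10

10


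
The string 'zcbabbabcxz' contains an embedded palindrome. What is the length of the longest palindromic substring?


Scanning 'zcbabbabcxz' for palindromic substrings.
Substring at positions 1-8: 'cbabbabc'.
Check: reverse('cbabbabc') = 'cbabbabc' -> palindrome confirmed.
Neighbouring characters ('z' / 'x') break symmetry, so it cannot extend further.
No longer palindromic substring exists; longest length = 8

8


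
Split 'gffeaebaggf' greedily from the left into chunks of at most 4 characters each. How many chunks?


'gffeaebaggf' has 11 characters.
Chunking with max size 4:
  Chunk 1: 'gffe' (positions 0-3)
  Chunk 2: 'aeba' (positions 4-7)
  Chunk 3: 'ggf' (positions 8-10)
Total chunks: ceil(11 / 4) = 3

3


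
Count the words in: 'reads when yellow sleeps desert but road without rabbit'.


Counting words by splitting on spaces:
  Word 1: 'reads'
  Word 2: 'when'
  Word 3: 'yellow'
  Word 4: 'sleeps'
  Word 5: 'desert'
  Word 6: 'but'
  Word 7: 'road'
  Word 8: 'without'
  Word 9: 'rabbit'
Total words: 9

9


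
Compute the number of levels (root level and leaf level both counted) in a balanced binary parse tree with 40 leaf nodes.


In a balanced binary tree with n leaves the deepest leaf is ceil(log2(n)) edges below the root,
so counting node levels inclusive of root and leaves gives ceil(log2(n)) + 1 levels.
log2(40) = 5.3219
ceil(5.3219) = 6
levels = 6 + 1 = 7

7


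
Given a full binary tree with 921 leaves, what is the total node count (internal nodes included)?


Leaf nodes (terminals): 921
Internal nodes = n - 1 = 921 - 1 = 920
Total = leaves + internal = 921 + 920 = 1841

1841


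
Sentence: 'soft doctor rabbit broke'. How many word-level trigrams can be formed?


Word trigrams from [4] words:
  Trigram 1: (soft doctor rabbit)
  Trigram 2: (doctor rabbit broke)
Total word trigrams: 4 - 2 = 2

2


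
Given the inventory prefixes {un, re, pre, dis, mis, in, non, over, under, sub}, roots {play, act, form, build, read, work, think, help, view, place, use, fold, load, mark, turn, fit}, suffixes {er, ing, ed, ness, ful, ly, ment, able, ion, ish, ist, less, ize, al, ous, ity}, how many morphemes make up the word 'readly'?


Segmenting 'readly' against the inventory:
  'read' -> root (morpheme 1)
  'ly' -> suffix (morpheme 2)
Total morphemes: 2

2


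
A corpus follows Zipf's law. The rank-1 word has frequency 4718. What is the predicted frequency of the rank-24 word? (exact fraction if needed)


Zipf's law: freq(rank) = f1 / rank
f1 = 4718, rank = 24
freq = 4718 / 24
GCD(4718, 24) = 2
Simplified: 2359/12

2359/12


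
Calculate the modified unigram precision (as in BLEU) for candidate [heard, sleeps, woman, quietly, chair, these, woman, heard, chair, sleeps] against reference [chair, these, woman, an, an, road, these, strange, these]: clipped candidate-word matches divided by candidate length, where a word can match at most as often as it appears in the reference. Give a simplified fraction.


Reference word counts: {'an': 2, 'chair': 1, 'road': 1, 'strange': 1, 'these': 3, 'woman': 1}
Checking each candidate word (with clipping):
  'heard' -> not in reference -> no match (matches: 0)
  'sleeps' -> not in reference -> no match (matches: 0)
  'woman' -> in reference (ref count 1, used 1/1) -> match (matches: 1)
  'quietly' -> not in reference -> no match (matches: 1)
  'chair' -> in reference (ref count 1, used 1/1) -> match (matches: 2)
  'these' -> in reference (ref count 3, used 1/3) -> match (matches: 3)
  'woman' -> ref count 1 already used up (1/1) -> clipped, no match (matches: 3)
  'heard' -> not in reference -> no match (matches: 3)
  'chair' -> ref count 1 already used up (1/1) -> clipped, no match (matches: 3)
  'sleeps' -> not in reference -> no match (matches: 3)
Clipped matches: 3, Candidate length: 10
Precision = 3/10

3/10


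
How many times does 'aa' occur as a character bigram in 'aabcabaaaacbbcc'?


Scanning 'aabcabaaaacbbcc' for bigram 'aa':
  Position 0: 'aa' -> MATCH
  Position 1: 'ab' -> no
  Position 2: 'bc' -> no
  Position 3: 'ca' -> no
  Position 4: 'ab' -> no
  Position 5: 'ba' -> no
  Position 6: 'aa' -> MATCH
  Position 7: 'aa' -> MATCH
  Position 8: 'aa' -> MATCH
  Position 9: 'ac' -> no
  Position 10: 'cb' -> no
  Position 11: 'bb' -> no
  Position 12: 'bc' -> no
  Position 13: 'cc' -> no
Total matches: 4

4


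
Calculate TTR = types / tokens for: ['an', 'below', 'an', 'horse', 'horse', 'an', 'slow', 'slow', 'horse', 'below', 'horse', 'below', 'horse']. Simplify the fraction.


Tokens: 13
Unique types: ('an', 'below', 'horse', 'slow') = 4
TTR = 4/13
Already in lowest terms.

4/13


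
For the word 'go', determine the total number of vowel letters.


Scanning each character of 'go':
  Position 1: 'g' -> consonant (running count: 0)
  Position 2: 'o' -> vowel (running count: 1)
Total vowels: 1

1


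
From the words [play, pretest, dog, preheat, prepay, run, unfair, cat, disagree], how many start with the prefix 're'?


Checking each word for prefix 're':
  'play' -> no (count: 0)
  'pretest' -> no (count: 0)
  'dog' -> no (count: 0)
  'preheat' -> no (count: 0)
  'prepay' -> no (count: 0)
  'run' -> no (count: 0)
  'unfair' -> no (count: 0)
  'cat' -> no (count: 0)
  'disagree' -> no (count: 0)
Total with prefix 're': 0

0


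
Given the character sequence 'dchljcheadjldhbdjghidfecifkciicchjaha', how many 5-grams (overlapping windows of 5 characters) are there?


String 'dchljcheadjldhbdjghidfecifkciicchjaha' has length L = 37.
Number of overlapping n-grams = L - n + 1
Substituting: 37 - 5 + 1 = 33

33


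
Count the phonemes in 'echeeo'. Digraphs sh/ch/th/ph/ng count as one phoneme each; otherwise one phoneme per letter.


Parsing 'echeeo' greedily, digraphs first:
  'e' -> vowel phoneme (phonemes so far: 1)
  'ch' -> digraph (1 consonant phoneme) (phonemes so far: 2)
  'e' -> vowel phoneme (phonemes so far: 3)
  'e' -> vowel phoneme (phonemes so far: 4)
  'o' -> vowel phoneme (phonemes so far: 5)
Total phonemes: 5

5


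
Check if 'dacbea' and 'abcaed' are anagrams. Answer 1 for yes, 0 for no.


Sort characters of 'dacbea': 'aabcde'
Sort characters of 'abcaed': 'aabcde'
Sorted forms match -> they ARE anagrams
Result: 1

1


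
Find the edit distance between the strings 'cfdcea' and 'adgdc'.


Building DP table for s1='cfdcea' (len 6) and s2='adgdc' (len 5):
       a  d  g  d  c
    0  1  2  3  4  5
  c 1  1  2  3  4  4
  f 2  2  2  3  4  5
  d 3  3  2  3  3  4
  c 4  4  3  3  4  3
  e 5  5  4  4  4  4
  a 6  5  5  5  5  5
Edit distance = dp[6][5] = 5

5


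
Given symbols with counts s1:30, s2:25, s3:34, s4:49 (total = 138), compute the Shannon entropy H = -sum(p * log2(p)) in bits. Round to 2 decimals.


Computing entropy H = -sum(p_i * log2(p_i)):
  s1: p = 30/138 = 0.2174, -p*log2(p) = 0.4786
  s2: p = 25/138 = 0.1812, -p*log2(p) = 0.4465
  s3: p = 34/138 = 0.2464, -p*log2(p) = 0.4979
  s4: p = 49/138 = 0.3551, -p*log2(p) = 0.5304
H = sum of terms = 1.9534
Rounded to 2 decimals: 1.95

1.95


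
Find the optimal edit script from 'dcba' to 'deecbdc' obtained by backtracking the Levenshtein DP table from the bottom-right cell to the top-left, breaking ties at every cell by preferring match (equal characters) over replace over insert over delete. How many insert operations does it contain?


Edit distance = 4. Backtracking from cell (4, 7) with preference match > replace > insert > delete,
then listing the resulting alignment 'dcba' -> 'deecbdc' left to right:
  Step 1: keep 'd'
  Step 2: insert 'e' [insertion #1]
  Step 3: insert 'e' [insertion #2]
  Step 4: keep 'c'
  Step 5: keep 'b'
  Step 6: insert 'd' [insertion #3]
  Step 7: replace a->c
Total insertions: 3

3


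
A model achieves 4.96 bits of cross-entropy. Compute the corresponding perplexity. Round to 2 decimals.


Perplexity formula: PP = 2^H
H = 4.96
PP = 2^4.96
Decompose: 2^4.96 = 2^4 * 2^0.96
2^4 = 16, 2^0.96 ~ 1.9453099
PP ~ 16 * 1.9453099 = 31.1249584
Rounded to 2 decimals: 31.12

31.12


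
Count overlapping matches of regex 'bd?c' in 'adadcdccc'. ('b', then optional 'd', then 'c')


Pattern: bd?c means 'b', then optional 'd', then 'c'.
Scanning 'adadcdccc' position-by-position:
  Pos 0: window 'ada' -> no
  Pos 1: window 'dad' -> no
  Pos 2: window 'adc' -> no
  Pos 3: window 'dcd' -> no
  Pos 4: window 'cdc' -> no
  Pos 5: window 'dcc' -> no
  Pos 6: window 'ccc' -> no
  Pos 7: window 'cc' -> no
  Pos 8: window 'c' -> no
Total matches: 0

0


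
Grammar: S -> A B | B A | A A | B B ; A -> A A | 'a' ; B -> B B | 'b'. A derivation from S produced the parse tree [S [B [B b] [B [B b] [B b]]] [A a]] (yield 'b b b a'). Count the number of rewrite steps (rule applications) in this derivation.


Every bracketed nonterminal node [X ...] in the tree is produced by exactly one rule application.
Reading the tree off as a leftmost derivation:
  Step 1: S  =>  B A   (applied S -> B A)
  Step 2: B A  =>  B B A   (applied B -> B B)
  Step 3: B B A  =>  b B A   (applied B -> b)
  Step 4: b B A  =>  b B B A   (applied B -> B B)
  Step 5: b B B A  =>  b b B A   (applied B -> b)
  Step 6: b b B A  =>  b b b A   (applied B -> b)
  Step 7: b b b A  =>  b b b a   (applied A -> a)
Final yield: b b b a
Total rewrite steps: 7

7


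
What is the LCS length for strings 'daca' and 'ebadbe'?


DP table for LCS of 'daca' and 'ebadbe':
       e  b  a  d  b  e
    0  0  0  0  0  0  0
  d 0  0  0  0  1  1  1
  a 0  0  0  1  1  1  1
  c 0  0  0  1  1  1  1
  a 0  0  0  1  1  1  1
LCS: 'd'
LCS length = 1

1


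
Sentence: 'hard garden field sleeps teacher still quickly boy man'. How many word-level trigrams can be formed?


Word trigrams from [9] words:
  Trigram 1: (hard garden field)
  Trigram 2: (garden field sleeps)
  Trigram 3: (field sleeps teacher)
  Trigram 4: (sleeps teacher still)
  Trigram 5: (teacher still quickly)
  Trigram 6: (still quickly boy)
  Trigram 7: (quickly boy man)
Total word trigrams: 9 - 2 = 7

7


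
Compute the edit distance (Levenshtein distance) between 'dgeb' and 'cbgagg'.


Building DP table for s1='dgeb' (len 4) and s2='cbgagg' (len 6):
       c  b  g  a  g  g
    0  1  2  3  4  5  6
  d 1  1  2  3  4  5  6
  g 2  2  2  2  3  4  5
  e 3  3  3  3  3  4  5
  b 4  4  3  4  4  4  5
Edit distance = dp[4][6] = 5

5


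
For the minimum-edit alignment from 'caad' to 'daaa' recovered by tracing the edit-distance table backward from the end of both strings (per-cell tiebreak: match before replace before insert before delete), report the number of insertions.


Edit distance = 2. Backtracking from cell (4, 4) with preference match > replace > insert > delete,
then listing the resulting alignment 'caad' -> 'daaa' left to right:
  Step 1: replace c->d
  Step 2: keep 'a'
  Step 3: keep 'a'
  Step 4: replace d->a
Total insertions: 0

0


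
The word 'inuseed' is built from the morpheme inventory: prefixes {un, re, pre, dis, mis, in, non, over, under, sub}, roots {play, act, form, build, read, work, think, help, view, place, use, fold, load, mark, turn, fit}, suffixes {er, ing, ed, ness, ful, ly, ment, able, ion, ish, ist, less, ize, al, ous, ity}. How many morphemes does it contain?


Segmenting 'inuseed' against the inventory:
  'in' -> prefix (morpheme 1)
  'use' -> root (morpheme 2)
  'ed' -> suffix (morpheme 3)
Total morphemes: 3

3


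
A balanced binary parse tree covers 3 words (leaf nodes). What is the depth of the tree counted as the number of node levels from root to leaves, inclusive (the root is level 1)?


In a balanced binary tree with n leaves the deepest leaf is ceil(log2(n)) edges below the root,
so counting node levels inclusive of root and leaves gives ceil(log2(n)) + 1 levels.
log2(3) = 1.5850
ceil(1.5850) = 2
levels = 2 + 1 = 3

3


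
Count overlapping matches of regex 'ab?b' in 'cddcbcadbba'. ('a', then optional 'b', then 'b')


Pattern: ab?b means 'a', then optional 'b', then 'b'.
Scanning 'cddcbcadbba' position-by-position:
  Pos 0: window 'cdd' -> no
  Pos 1: window 'ddc' -> no
  Pos 2: window 'dcb' -> no
  Pos 3: window 'cbc' -> no
  Pos 4: window 'bca' -> no
  Pos 5: window 'cad' -> no
  Pos 6: window 'adb' -> no
  Pos 7: window 'dbb' -> no
  Pos 8: window 'bba' -> no
  Pos 9: window 'ba' -> no
  Pos 10: window 'a' -> no
Total matches: 0

0


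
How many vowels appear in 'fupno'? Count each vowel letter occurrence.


Scanning each character of 'fupno':
  Position 1: 'f' -> consonant (running count: 0)
  Position 2: 'u' -> vowel (running count: 1)
  Position 3: 'p' -> consonant (running count: 1)
  Position 4: 'n' -> consonant (running count: 1)
  Position 5: 'o' -> vowel (running count: 2)
Total vowels: 2

2


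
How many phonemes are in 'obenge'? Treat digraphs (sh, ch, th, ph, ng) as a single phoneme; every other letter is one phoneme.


Parsing 'obenge' greedily, digraphs first:
  'o' -> vowel phoneme (phonemes so far: 1)
  'b' -> consonant phoneme (phonemes so far: 2)
  'e' -> vowel phoneme (phonemes so far: 3)
  'ng' -> digraph (1 consonant phoneme) (phonemes so far: 4)
  'e' -> vowel phoneme (phonemes so far: 5)
Total phonemes: 5

5


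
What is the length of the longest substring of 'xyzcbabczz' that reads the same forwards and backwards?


Scanning 'xyzcbabczz' for palindromic substrings.
Substring at positions 2-8: 'zcbabcz'.
Check: reverse('zcbabcz') = 'zcbabcz' -> palindrome confirmed.
Neighbouring characters ('y' / 'z') break symmetry, so it cannot extend further.
No longer palindromic substring exists; longest length = 7

7


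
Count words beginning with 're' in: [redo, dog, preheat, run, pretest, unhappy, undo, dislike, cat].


Checking each word for prefix 're':
  'redo' -> YES, starts with 're' (count: 1)
  'dog' -> no (count: 1)
  'preheat' -> no (count: 1)
  'run' -> no (count: 1)
  'pretest' -> no (count: 1)
  'unhappy' -> no (count: 1)
  'undo' -> no (count: 1)
  'dislike' -> no (count: 1)
  'cat' -> no (count: 1)
Total with prefix 're': 1

1


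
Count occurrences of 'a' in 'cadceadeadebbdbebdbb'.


Scanning 'cadceadeadebbdbebdbb' for 'a':
  Position 1: 'a' -> MATCH (count: 1)
  Position 5: 'a' -> MATCH (count: 2)
  Position 8: 'a' -> MATCH (count: 3)
Total occurrences of 'a': 3

3


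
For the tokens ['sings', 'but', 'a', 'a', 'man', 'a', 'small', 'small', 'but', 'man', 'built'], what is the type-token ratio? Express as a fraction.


Tokens: 11
Unique types: ('a', 'built', 'but', 'man', 'sings', 'small') = 6
TTR = 6/11
Already in lowest terms.

6/11


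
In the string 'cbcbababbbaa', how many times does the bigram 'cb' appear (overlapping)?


Scanning 'cbcbababbbaa' for bigram 'cb':
  Position 0: 'cb' -> MATCH
  Position 1: 'bc' -> no
  Position 2: 'cb' -> MATCH
  Position 3: 'ba' -> no
  Position 4: 'ab' -> no
  Position 5: 'ba' -> no
  Position 6: 'ab' -> no
  Position 7: 'bb' -> no
  Position 8: 'bb' -> no
  Position 9: 'ba' -> no
  Position 10: 'aa' -> no
Total matches: 2

2


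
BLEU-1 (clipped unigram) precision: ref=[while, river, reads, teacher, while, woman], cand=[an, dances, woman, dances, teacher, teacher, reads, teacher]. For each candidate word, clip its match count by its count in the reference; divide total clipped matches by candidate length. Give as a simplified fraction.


Reference word counts: {'reads': 1, 'river': 1, 'teacher': 1, 'while': 2, 'woman': 1}
Checking each candidate word (with clipping):
  'an' -> not in reference -> no match (matches: 0)
  'dances' -> not in reference -> no match (matches: 0)
  'woman' -> in reference (ref count 1, used 1/1) -> match (matches: 1)
  'dances' -> not in reference -> no match (matches: 1)
  'teacher' -> in reference (ref count 1, used 1/1) -> match (matches: 2)
  'teacher' -> ref count 1 already used up (1/1) -> clipped, no match (matches: 2)
  'reads' -> in reference (ref count 1, used 1/1) -> match (matches: 3)
  'teacher' -> ref count 1 already used up (1/1) -> clipped, no match (matches: 3)
Clipped matches: 3, Candidate length: 8
Precision = 3/8

3/8


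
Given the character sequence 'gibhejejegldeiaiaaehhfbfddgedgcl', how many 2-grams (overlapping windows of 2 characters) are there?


String 'gibhejejegldeiaiaaehhfbfddgedgcl' has length L = 32.
Number of overlapping n-grams = L - n + 1
Substituting: 32 - 2 + 1 = 31

31


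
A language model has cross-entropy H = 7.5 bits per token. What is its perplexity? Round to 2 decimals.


Perplexity formula: PP = 2^H
H = 7.5
PP = 2^7.5
Decompose: 2^7.5 = 2^7 * 2^0.5 = 2^7 * sqrt(2)
2^7 = 128, sqrt(2) ~ 1.4142136
PP ~ 128 * 1.4142136 = 181.0193408
Rounded to 2 decimals: 181.02

181.02


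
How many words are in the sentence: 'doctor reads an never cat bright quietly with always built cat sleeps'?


Counting words by splitting on spaces:
  Word 1: 'doctor'
  Word 2: 'reads'
  Word 3: 'an'
  Word 4: 'never'
  Word 5: 'cat'
  Word 6: 'bright'
  Word 7: 'quietly'
  Word 8: 'with'
  Word 9: 'always'
  Word 10: 'built'
  Word 11: 'cat'
  Word 12: 'sleeps'
Total words: 12

12


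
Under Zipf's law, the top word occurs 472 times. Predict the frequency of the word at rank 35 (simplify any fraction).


Zipf's law: freq(rank) = f1 / rank
f1 = 472, rank = 35
freq = 472 / 35
GCD(472, 35) = 1
Simplified: 472/35

472/35


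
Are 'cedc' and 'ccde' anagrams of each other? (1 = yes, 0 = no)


Sort characters of 'cedc': 'ccde'
Sort characters of 'ccde': 'ccde'
Sorted forms match -> they ARE anagrams
Result: 1

1


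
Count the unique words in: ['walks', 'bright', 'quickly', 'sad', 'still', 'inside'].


Listing all tokens and tracking unique types:
  Token 1: 'walks' -> NEW (unique so far: 1)
  Token 2: 'bright' -> NEW (unique so far: 2)
  Token 3: 'quickly' -> NEW (unique so far: 3)
  Token 4: 'sad' -> NEW (unique so far: 4)
  Token 5: 'still' -> NEW (unique so far: 5)
  Token 6: 'inside' -> NEW (unique so far: 6)
Unique types: ('bright', 'inside', 'quickly', 'sad', 'still', 'walks')
Vocabulary size: 6

6


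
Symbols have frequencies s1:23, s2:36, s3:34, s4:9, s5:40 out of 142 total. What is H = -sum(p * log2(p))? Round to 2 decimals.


Computing entropy H = -sum(p_i * log2(p_i)):
  s1: p = 23/142 = 0.1620, -p*log2(p) = 0.4254
  s2: p = 36/142 = 0.2535, -p*log2(p) = 0.5019
  s3: p = 34/142 = 0.2394, -p*log2(p) = 0.4938
  s4: p = 9/142 = 0.0634, -p*log2(p) = 0.2522
  s5: p = 40/142 = 0.2817, -p*log2(p) = 0.5149
H = sum of terms = 2.1882
Rounded to 2 decimals: 2.19

2.19


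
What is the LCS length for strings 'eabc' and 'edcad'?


DP table for LCS of 'eabc' and 'edcad':
       e  d  c  a  d
    0  0  0  0  0  0
  e 0  1  1  1  1  1
  a 0  1  1  1  2  2
  b 0  1  1  1  2  2
  c 0  1  1  2  2  2
LCS: 'ea'
LCS length = 2

2


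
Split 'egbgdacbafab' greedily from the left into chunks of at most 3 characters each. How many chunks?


'egbgdacbafab' has 12 characters.
Chunking with max size 3:
  Chunk 1: 'egb' (positions 0-2)
  Chunk 2: 'gda' (positions 3-5)
  Chunk 3: 'cba' (positions 6-8)
  Chunk 4: 'fab' (positions 9-11)
Total chunks: ceil(12 / 3) = 4

4


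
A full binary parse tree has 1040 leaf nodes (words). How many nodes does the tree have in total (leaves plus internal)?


Leaf nodes (terminals): 1040
Internal nodes = n - 1 = 1040 - 1 = 1039
Total = leaves + internal = 1040 + 1039 = 2079

2079


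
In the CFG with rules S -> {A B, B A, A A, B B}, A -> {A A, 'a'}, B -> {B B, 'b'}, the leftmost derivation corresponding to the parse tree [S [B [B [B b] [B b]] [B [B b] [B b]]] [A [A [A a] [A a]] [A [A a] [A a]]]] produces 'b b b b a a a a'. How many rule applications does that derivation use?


Every bracketed nonterminal node [X ...] in the tree is produced by exactly one rule application.
Reading the tree off as a leftmost derivation:
  Step 1: S  =>  B A   (applied S -> B A)
  Step 2: B A  =>  B B A   (applied B -> B B)
  Step 3: B B A  =>  B B B A   (applied B -> B B)
  Step 4: B B B A  =>  b B B A   (applied B -> b)
  Step 5: b B B A  =>  b b B A   (applied B -> b)
  Step 6: b b B A  =>  b b B B A   (applied B -> B B)
  Step 7: b b B B A  =>  b b b B A   (applied B -> b)
  Step 8: b b b B A  =>  b b b b A   (applied B -> b)
  Step 9: b b b b A  =>  b b b b A A   (applied A -> A A)
  Step 10: b b b b A A  =>  b b b b A A A   (applied A -> A A)
  Step 11: b b b b A A A  =>  b b b b a A A   (applied A -> a)
  Step 12: b b b b a A A  =>  b b b b a a A   (applied A -> a)
  Step 13: b b b b a a A  =>  b b b b a a A A   (applied A -> A A)
  Step 14: b b b b a a A A  =>  b b b b a a a A   (applied A -> a)
  Step 15: b b b b a a a A  =>  b b b b a a a a   (applied A -> a)
Final yield: b b b b a a a a
Total rewrite steps: 15

15


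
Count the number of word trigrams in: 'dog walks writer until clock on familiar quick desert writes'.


Word trigrams from [10] words:
  Trigram 1: (dog walks writer)
  Trigram 2: (walks writer until)
  Trigram 3: (writer until clock)
  Trigram 4: (until clock on)
  Trigram 5: (clock on familiar)
  Trigram 6: (on familiar quick)
  Trigram 7: (familiar quick desert)
  Trigram 8: (quick desert writes)
Total word trigrams: 10 - 2 = 8

8


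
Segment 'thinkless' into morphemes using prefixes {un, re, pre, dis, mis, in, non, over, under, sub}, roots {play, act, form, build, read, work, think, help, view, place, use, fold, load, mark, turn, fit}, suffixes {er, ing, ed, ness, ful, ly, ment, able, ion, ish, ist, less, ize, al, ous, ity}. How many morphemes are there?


Segmenting 'thinkless' against the inventory:
  'think' -> root (morpheme 1)
  'less' -> suffix (morpheme 2)
Total morphemes: 2

2


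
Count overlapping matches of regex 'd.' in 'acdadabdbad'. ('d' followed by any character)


Pattern: d. means 'd' followed by any character.
Scanning 'acdadabdbad' position-by-position:
  Pos 0: window 'ac' -> no
  Pos 1: window 'cd' -> no
  Pos 2: window 'da' -> MATCH
  Pos 3: window 'ad' -> no
  Pos 4: window 'da' -> MATCH
  Pos 5: window 'ab' -> no
  Pos 6: window 'bd' -> no
  Pos 7: window 'db' -> MATCH
  Pos 8: window 'ba' -> no
  Pos 9: window 'ad' -> no
  Pos 10: window 'd' -> no
Total matches: 3

3


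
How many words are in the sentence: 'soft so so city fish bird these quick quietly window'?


Counting words by splitting on spaces:
  Word 1: 'soft'
  Word 2: 'so'
  Word 3: 'so'
  Word 4: 'city'
  Word 5: 'fish'
  Word 6: 'bird'
  Word 7: 'these'
  Word 8: 'quick'
  Word 9: 'quietly'
  Word 10: 'window'
Total words: 10

10


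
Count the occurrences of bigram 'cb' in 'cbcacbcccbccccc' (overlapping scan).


Scanning 'cbcacbcccbccccc' for bigram 'cb':
  Position 0: 'cb' -> MATCH
  Position 1: 'bc' -> no
  Position 2: 'ca' -> no
  Position 3: 'ac' -> no
  Position 4: 'cb' -> MATCH
  Position 5: 'bc' -> no
  Position 6: 'cc' -> no
  Position 7: 'cc' -> no
  Position 8: 'cb' -> MATCH
  Position 9: 'bc' -> no
  Position 10: 'cc' -> no
  Position 11: 'cc' -> no
  Position 12: 'cc' -> no
  Position 13: 'cc' -> no
Total matches: 3

3


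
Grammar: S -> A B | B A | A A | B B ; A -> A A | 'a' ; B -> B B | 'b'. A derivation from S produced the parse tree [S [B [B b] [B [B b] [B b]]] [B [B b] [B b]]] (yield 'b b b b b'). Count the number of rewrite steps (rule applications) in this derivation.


Every bracketed nonterminal node [X ...] in the tree is produced by exactly one rule application.
Reading the tree off as a leftmost derivation:
  Step 1: S  =>  B B   (applied S -> B B)
  Step 2: B B  =>  B B B   (applied B -> B B)
  Step 3: B B B  =>  b B B   (applied B -> b)
  Step 4: b B B  =>  b B B B   (applied B -> B B)
  Step 5: b B B B  =>  b b B B   (applied B -> b)
  Step 6: b b B B  =>  b b b B   (applied B -> b)
  Step 7: b b b B  =>  b b b B B   (applied B -> B B)
  Step 8: b b b B B  =>  b b b b B   (applied B -> b)
  Step 9: b b b b B  =>  b b b b b   (applied B -> b)
Final yield: b b b b b
Total rewrite steps: 9

9


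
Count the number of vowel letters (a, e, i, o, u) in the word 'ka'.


Scanning each character of 'ka':
  Position 1: 'k' -> consonant (running count: 0)
  Position 2: 'a' -> vowel (running count: 1)
Total vowels: 1

1


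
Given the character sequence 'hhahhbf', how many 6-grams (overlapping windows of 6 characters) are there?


String 'hhahhbf' has length L = 7.
Number of overlapping n-grams = L - n + 1
Substituting: 7 - 6 + 1 = 2

2


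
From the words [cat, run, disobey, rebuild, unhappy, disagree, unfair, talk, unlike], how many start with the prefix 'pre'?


Checking each word for prefix 'pre':
  'cat' -> no (count: 0)
  'run' -> no (count: 0)
  'disobey' -> no (count: 0)
  'rebuild' -> no (count: 0)
  'unhappy' -> no (count: 0)
  'disagree' -> no (count: 0)
  'unfair' -> no (count: 0)
  'talk' -> no (count: 0)
  'unlike' -> no (count: 0)
Total with prefix 'pre': 0

0


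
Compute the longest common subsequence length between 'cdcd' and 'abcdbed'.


DP table for LCS of 'cdcd' and 'abcdbed':
       a  b  c  d  b  e  d
    0  0  0  0  0  0  0  0
  c 0  0  0  1  1  1  1  1
  d 0  0  0  1  2  2  2  2
  c 0  0  0  1  2  2  2  2
  d 0  0  0  1  2  2  2  3
LCS: 'cdd'
LCS length = 3

3


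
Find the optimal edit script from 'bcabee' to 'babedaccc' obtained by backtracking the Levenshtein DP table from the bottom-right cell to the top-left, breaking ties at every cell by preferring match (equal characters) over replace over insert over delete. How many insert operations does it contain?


Edit distance = 6. Backtracking from cell (6, 9) with preference match > replace > insert > delete,
then listing the resulting alignment 'bcabee' -> 'babedaccc' left to right:
  Step 1: keep 'b'
  Step 2: delete 'c'
  Step 3: keep 'a'
  Step 4: keep 'b'
  Step 5: keep 'e'
  Step 6: insert 'd' [insertion #1]
  Step 7: insert 'a' [insertion #2]
  Step 8: insert 'c' [insertion #3]
  Step 9: insert 'c' [insertion #4]
  Step 10: replace e->c
Total insertions: 4

4


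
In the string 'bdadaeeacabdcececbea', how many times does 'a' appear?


Scanning 'bdadaeeacabdcececbea' for 'a':
  Position 2: 'a' -> MATCH (count: 1)
  Position 4: 'a' -> MATCH (count: 2)
  Position 7: 'a' -> MATCH (count: 3)
  Position 9: 'a' -> MATCH (count: 4)
  Position 19: 'a' -> MATCH (count: 5)
Total occurrences of 'a': 5

5


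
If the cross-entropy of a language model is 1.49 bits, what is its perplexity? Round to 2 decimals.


Perplexity formula: PP = 2^H
H = 1.49
PP = 2^1.49
Decompose: 2^1.49 = 2^1 * 2^0.49
2^1 = 2, 2^0.49 ~ 1.4044449
PP ~ 2 * 1.4044449 = 2.8088898
Rounded to 2 decimals: 2.81

2.81


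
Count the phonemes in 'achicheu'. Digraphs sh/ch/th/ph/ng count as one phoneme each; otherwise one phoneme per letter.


Parsing 'achicheu' greedily, digraphs first:
  'a' -> vowel phoneme (phonemes so far: 1)
  'ch' -> digraph (1 consonant phoneme) (phonemes so far: 2)
  'i' -> vowel phoneme (phonemes so far: 3)
  'ch' -> digraph (1 consonant phoneme) (phonemes so far: 4)
  'e' -> vowel phoneme (phonemes so far: 5)
  'u' -> vowel phoneme (phonemes so far: 6)
Total phonemes: 6

6


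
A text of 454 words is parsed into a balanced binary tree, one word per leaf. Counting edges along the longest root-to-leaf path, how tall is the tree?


In a balanced binary tree with n leaves the deepest leaf is ceil(log2(n)) edges below the root.
log2(454) = 8.8265
ceil(8.8265) = 9
height (edges) = 9

9


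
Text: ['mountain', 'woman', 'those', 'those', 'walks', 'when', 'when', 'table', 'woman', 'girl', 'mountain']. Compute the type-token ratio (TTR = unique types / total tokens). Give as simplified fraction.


Tokens: 11
Unique types: ('girl', 'mountain', 'table', 'those', 'walks', 'when', 'woman') = 7
TTR = 7/11
Already in lowest terms.

7/11


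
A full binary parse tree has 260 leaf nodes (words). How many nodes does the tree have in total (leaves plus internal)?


Leaf nodes (terminals): 260
Internal nodes = n - 1 = 260 - 1 = 259
Total = leaves + internal = 260 + 259 = 519

519


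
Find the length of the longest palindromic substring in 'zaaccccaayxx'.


Scanning 'zaaccccaayxx' for palindromic substrings.
Substring at positions 1-8: 'aaccccaa'.
Check: reverse('aaccccaa') = 'aaccccaa' -> palindrome confirmed.
Neighbouring characters ('z' / 'y') break symmetry, so it cannot extend further.
No longer palindromic substring exists; longest length = 8

8


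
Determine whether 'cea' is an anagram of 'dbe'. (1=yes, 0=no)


Sort characters of 'cea': 'ace'
Sort characters of 'dbe': 'bde'
Sorted forms differ -> they are NOT anagrams
Result: 0

0


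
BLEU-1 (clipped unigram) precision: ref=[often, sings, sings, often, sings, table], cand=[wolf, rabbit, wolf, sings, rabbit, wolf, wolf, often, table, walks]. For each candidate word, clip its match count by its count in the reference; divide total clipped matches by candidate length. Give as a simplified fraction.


Reference word counts: {'often': 2, 'sings': 3, 'table': 1}
Checking each candidate word (with clipping):
  'wolf' -> not in reference -> no match (matches: 0)
  'rabbit' -> not in reference -> no match (matches: 0)
  'wolf' -> not in reference -> no match (matches: 0)
  'sings' -> in reference (ref count 3, used 1/3) -> match (matches: 1)
  'rabbit' -> not in reference -> no match (matches: 1)
  'wolf' -> not in reference -> no match (matches: 1)
  'wolf' -> not in reference -> no match (matches: 1)
  'often' -> in reference (ref count 2, used 1/2) -> match (matches: 2)
  'table' -> in reference (ref count 1, used 1/1) -> match (matches: 3)
  'walks' -> not in reference -> no match (matches: 3)
Clipped matches: 3, Candidate length: 10
Precision = 3/10

3/10


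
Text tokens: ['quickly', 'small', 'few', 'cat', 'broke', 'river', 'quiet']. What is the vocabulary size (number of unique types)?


Listing all tokens and tracking unique types:
  Token 1: 'quickly' -> NEW (unique so far: 1)
  Token 2: 'small' -> NEW (unique so far: 2)
  Token 3: 'few' -> NEW (unique so far: 3)
  Token 4: 'cat' -> NEW (unique so far: 4)
  Token 5: 'broke' -> NEW (unique so far: 5)
  Token 6: 'river' -> NEW (unique so far: 6)
  Token 7: 'quiet' -> NEW (unique so far: 7)
Unique types: ('broke', 'cat', 'few', 'quickly', 'quiet', 'river', 'small')
Vocabulary size: 7

7


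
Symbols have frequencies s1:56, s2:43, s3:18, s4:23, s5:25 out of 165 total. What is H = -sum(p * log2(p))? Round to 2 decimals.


Computing entropy H = -sum(p_i * log2(p_i)):
  s1: p = 56/165 = 0.3394, -p*log2(p) = 0.5291
  s2: p = 43/165 = 0.2606, -p*log2(p) = 0.5056
  s3: p = 18/165 = 0.1091, -p*log2(p) = 0.3487
  s4: p = 23/165 = 0.1394, -p*log2(p) = 0.3963
  s5: p = 25/165 = 0.1515, -p*log2(p) = 0.4125
H = sum of terms = 2.1922
Rounded to 2 decimals: 2.19

2.19


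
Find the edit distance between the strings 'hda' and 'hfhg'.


Building DP table for s1='hda' (len 3) and s2='hfhg' (len 4):
       h  f  h  g
    0  1  2  3  4
  h 1  0  1  2  3
  d 2  1  1  2  3
  a 3  2  2  2  3
Edit distance = dp[3][4] = 3

3


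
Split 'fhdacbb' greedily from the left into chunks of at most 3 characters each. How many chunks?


'fhdacbb' has 7 characters.
Chunking with max size 3:
  Chunk 1: 'fhd' (positions 0-2)
  Chunk 2: 'acb' (positions 3-5)
  Chunk 3: 'b' (positions 6-6)
Total chunks: ceil(7 / 3) = 3

3


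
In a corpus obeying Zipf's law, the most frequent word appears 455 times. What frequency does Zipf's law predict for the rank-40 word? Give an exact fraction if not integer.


Zipf's law: freq(rank) = f1 / rank
f1 = 455, rank = 40
freq = 455 / 40
GCD(455, 40) = 5
Simplified: 91/8

91/8


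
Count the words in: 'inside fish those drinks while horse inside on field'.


Counting words by splitting on spaces:
  Word 1: 'inside'
  Word 2: 'fish'
  Word 3: 'those'
  Word 4: 'drinks'
  Word 5: 'while'
  Word 6: 'horse'
  Word 7: 'inside'
  Word 8: 'on'
  Word 9: 'field'
Total words: 9

9


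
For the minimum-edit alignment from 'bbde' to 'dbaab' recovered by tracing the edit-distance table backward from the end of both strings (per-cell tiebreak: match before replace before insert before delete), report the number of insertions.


Edit distance = 4. Backtracking from cell (4, 5) with preference match > replace > insert > delete,
then listing the resulting alignment 'bbde' -> 'dbaab' left to right:
  Step 1: insert 'd' [insertion #1]
  Step 2: keep 'b'
  Step 3: replace b->a
  Step 4: replace d->a
  Step 5: replace e->b
Total insertions: 1

1


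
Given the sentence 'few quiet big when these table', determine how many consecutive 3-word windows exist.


Word trigrams from [6] words:
  Trigram 1: (few quiet big)
  Trigram 2: (quiet big when)
  Trigram 3: (big when these)
  Trigram 4: (when these table)
Total word trigrams: 6 - 2 = 4

4


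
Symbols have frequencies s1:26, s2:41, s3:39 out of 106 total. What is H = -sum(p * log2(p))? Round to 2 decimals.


Computing entropy H = -sum(p_i * log2(p_i)):
  s1: p = 26/106 = 0.2453, -p*log2(p) = 0.4973
  s2: p = 41/106 = 0.3868, -p*log2(p) = 0.5300
  s3: p = 39/106 = 0.3679, -p*log2(p) = 0.5307
H = sum of terms = 1.5580
Rounded to 2 decimals: 1.56

1.56


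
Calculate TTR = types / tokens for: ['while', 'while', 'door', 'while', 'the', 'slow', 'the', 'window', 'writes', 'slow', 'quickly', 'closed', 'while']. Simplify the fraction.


Tokens: 13
Unique types: ('closed', 'door', 'quickly', 'slow', 'the', 'while', 'window', 'writes') = 8
TTR = 8/13
Already in lowest terms.

8/13


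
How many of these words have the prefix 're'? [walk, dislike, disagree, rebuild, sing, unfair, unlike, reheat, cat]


Checking each word for prefix 're':
  'walk' -> no (count: 0)
  'dislike' -> no (count: 0)
  'disagree' -> no (count: 0)
  'rebuild' -> YES, starts with 're' (count: 1)
  'sing' -> no (count: 1)
  'unfair' -> no (count: 1)
  'unlike' -> no (count: 1)
  'reheat' -> YES, starts with 're' (count: 2)
  'cat' -> no (count: 2)
Total with prefix 're': 2

2
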